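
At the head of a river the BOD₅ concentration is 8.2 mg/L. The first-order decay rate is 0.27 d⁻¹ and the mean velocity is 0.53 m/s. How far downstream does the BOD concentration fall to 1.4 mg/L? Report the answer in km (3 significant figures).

300 km

From C = C₀·e^(−kt), t = ln(C₀/C)/k = ln(8.2/1.4)/0.27 = 1.768/0.27 = 6.547 d.
Distance = v·t = 0.53 m/s × 5.657e+05 s = 2.998e+05 m = 299.8 km.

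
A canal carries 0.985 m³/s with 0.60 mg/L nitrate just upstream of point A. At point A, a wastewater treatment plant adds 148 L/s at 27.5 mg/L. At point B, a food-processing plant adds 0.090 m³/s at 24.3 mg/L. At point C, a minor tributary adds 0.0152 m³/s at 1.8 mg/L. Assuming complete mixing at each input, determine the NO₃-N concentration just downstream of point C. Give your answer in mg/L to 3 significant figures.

148 L/s = 0.148 m³/s.
After input A: C = (0.985·0.6 + 0.148·27.5) / 1.133 = 4.114 mg/L.
After input B: C = (1.133·4.114 + 0.09·24.3) / 1.223 = 5.599 mg/L.
After input C: C = (1.223·5.599 + 0.0152·1.8) / 1.238 = 5.553 mg/L.

5.55 mg/L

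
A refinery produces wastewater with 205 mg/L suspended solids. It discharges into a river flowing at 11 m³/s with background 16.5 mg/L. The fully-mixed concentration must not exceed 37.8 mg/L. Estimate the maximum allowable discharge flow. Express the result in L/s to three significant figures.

Mass balance at complete mixing: C_std·(Q_w + Q_r) = Q_w·C_e + Q_r·C_b.
Rearranging, Q_w = Q_r·(C_std − C_b)/(C_e − C_std) = 11·(37.8 − 16.5) / (205 − 37.8) = 1.401 m³/s.
= 1401 L/s.

1400 L/s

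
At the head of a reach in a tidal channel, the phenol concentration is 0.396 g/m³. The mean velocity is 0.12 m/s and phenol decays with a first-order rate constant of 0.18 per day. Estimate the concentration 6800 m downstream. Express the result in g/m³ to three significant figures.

0.352 g/m³

Travel time t = 6800 m / 0.12 m/s = 6800/0.12 = 5.667e+04 s = 0.6559 d.
First-order decay: C = 0.396·exp(−0.18·0.6559) = 0.396·0.8886 = 0.3519 g/m³.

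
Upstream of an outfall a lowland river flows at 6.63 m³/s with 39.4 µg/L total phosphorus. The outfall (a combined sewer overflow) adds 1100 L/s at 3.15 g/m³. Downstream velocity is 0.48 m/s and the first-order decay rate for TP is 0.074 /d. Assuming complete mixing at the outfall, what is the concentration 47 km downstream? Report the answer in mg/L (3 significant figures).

0.443 mg/L

1100 L/s = 1.1 m³/s.
39.4 µg/L = 0.0394 mg/L.
After complete mixing, C₀ = (1.1·3.15 + 6.63·0.0394) / 7.73 = 0.482 mg/L.
Travel time t = 4.7e+04 m / 0.48 m/s = 9.792e+04 s = 1.133 d.
C = 0.482·exp(−0.074·1.133) = 0.482·0.9196 = 0.4433 mg/L.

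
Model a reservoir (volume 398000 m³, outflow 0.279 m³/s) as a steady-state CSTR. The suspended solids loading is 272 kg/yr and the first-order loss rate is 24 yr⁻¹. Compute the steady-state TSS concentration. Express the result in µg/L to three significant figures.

Outflow Q = 0.279 m³/s × 3.156e+07 s/yr = 8.805e+06 m³/yr.
Steady-state CSTR mass balance: W = Q·C + k·V·C, so C = W/(Q + kV).
Q + kV = 8.805e+06 + 24·398000 = 1.836e+07 m³/yr.
C = 272/1.836e+07 = 1.482e-05 kg/m³ = 0.01482 mg/L = 14.82 µg/L.

14.8 µg/L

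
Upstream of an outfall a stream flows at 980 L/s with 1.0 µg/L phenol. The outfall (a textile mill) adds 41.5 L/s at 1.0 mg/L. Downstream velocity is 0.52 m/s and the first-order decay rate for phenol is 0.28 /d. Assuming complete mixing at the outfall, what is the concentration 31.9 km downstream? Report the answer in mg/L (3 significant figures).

41.5 L/s = 0.0415 m³/s.
980 L/s = 0.98 m³/s.
1.0 µg/L = 0.001 mg/L.
After complete mixing, C₀ = (0.0415·1 + 0.98·0.001) / 1.022 = 0.04159 mg/L.
Travel time t = 3.19e+04 m / 0.52 m/s = 6.135e+04 s = 0.71 d.
C = 0.04159·exp(−0.28·0.71) = 0.04159·0.8197 = 0.03409 mg/L.

0.0341 mg/L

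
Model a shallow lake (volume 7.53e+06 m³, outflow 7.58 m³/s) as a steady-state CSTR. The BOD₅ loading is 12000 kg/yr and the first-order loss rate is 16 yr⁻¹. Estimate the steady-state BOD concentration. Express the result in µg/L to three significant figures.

33.4 µg/L

Outflow Q = 7.58 m³/s × 3.156e+07 s/yr = 2.392e+08 m³/yr.
Steady-state CSTR mass balance: W = Q·C + k·V·C, so C = W/(Q + kV).
Q + kV = 2.392e+08 + 16·7.53e+06 = 3.597e+08 m³/yr.
C = 12000/3.597e+08 = 3.336e-05 kg/m³ = 0.03336 mg/L = 33.36 µg/L.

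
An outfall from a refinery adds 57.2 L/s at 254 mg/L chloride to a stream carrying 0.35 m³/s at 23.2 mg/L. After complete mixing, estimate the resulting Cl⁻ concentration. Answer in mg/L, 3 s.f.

55.6 mg/L

57.2 L/s = 0.0572 m³/s.
Flow-weighted mixing gives C = (0.0572·254 + 0.35·23.2) / (0.0572 + 0.35) = 22.65/0.4072 = 55.62 mg/L.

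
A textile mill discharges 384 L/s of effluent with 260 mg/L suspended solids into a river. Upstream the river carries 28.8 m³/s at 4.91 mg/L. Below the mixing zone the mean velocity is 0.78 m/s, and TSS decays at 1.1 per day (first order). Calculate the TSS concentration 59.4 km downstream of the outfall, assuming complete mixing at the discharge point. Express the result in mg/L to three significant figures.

3.14 mg/L

384 L/s = 0.384 m³/s.
After complete mixing, C₀ = (0.384·260 + 28.8·4.91) / 29.18 = 8.266 mg/L.
Travel time t = 5.94e+04 m / 0.78 m/s = 7.615e+04 s = 0.8814 d.
C = 8.266·exp(−1.1·0.8814) = 8.266·0.3793 = 3.135 mg/L.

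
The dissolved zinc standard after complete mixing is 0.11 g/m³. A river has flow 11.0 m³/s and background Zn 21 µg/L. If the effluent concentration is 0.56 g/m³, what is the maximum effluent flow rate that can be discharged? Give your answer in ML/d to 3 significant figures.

188 ML/d

21 µg/L = 0.021 mg/L.
Mass balance at complete mixing: C_std·(Q_w + Q_r) = Q_w·C_e + Q_r·C_b.
Rearranging, Q_w = Q_r·(C_std − C_b)/(C_e − C_std) = 11.0·(0.11 − 0.021) / (0.56 − 0.11) = 2.176 m³/s.
= 188 ML/d.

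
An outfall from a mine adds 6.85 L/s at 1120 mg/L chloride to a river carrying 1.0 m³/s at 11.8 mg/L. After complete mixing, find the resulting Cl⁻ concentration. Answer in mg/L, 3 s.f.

6.85 L/s = 0.00685 m³/s.
Flow-weighted mixing gives C = (0.00685·1120 + 1·11.8) / (0.00685 + 1) = 19.47/1.007 = 19.34 mg/L.

19.3 mg/L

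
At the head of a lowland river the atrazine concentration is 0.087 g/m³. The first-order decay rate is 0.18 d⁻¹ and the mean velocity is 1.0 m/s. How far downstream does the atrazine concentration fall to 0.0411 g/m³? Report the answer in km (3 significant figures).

From C = C₀·e^(−kt), t = ln(C₀/C)/k = ln(0.087/0.0411)/0.18 = 0.7499/0.18 = 4.166 d.
Distance = v·t = 1.0 m/s × 3.6e+05 s = 3.6e+05 m = 360 km.

360 km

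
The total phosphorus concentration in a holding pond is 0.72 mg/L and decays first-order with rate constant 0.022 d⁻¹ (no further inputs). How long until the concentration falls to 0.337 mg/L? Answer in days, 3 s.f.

t = ln(C₀/C)/k = ln(0.72/0.337)/0.022 = 0.7592/0.022 = 34.51 d.

34.5 d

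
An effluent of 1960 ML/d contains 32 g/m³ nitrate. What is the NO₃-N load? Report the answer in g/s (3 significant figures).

726 g/s

1960 ML/d = 22.69 m³/s.
Mass flux = Q·C = 22.69 m³/s × 32 g/m³ = 725.9 g/s.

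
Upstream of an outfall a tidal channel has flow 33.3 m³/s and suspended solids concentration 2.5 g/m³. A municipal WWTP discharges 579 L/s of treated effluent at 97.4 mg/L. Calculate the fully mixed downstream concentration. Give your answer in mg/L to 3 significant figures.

4.12 mg/L

579 L/s = 0.579 m³/s.
Flow-weighted mixing gives C = (0.579·97.4 + 33.3·2.5) / (0.579 + 33.3) = 139.6/33.88 = 4.122 mg/L.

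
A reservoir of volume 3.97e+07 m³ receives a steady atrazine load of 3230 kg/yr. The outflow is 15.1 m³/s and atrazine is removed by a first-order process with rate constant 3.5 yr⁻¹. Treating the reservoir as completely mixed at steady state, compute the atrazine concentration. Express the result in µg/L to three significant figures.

Outflow Q = 15.1 m³/s × 3.156e+07 s/yr = 4.765e+08 m³/yr.
Steady-state CSTR mass balance: W = Q·C + k·V·C, so C = W/(Q + kV).
Q + kV = 4.765e+08 + 3.5·3.97e+07 = 6.155e+08 m³/yr.
C = 3230/6.155e+08 = 5.248e-06 kg/m³ = 0.005248 mg/L = 5.248 µg/L.

5.25 µg/L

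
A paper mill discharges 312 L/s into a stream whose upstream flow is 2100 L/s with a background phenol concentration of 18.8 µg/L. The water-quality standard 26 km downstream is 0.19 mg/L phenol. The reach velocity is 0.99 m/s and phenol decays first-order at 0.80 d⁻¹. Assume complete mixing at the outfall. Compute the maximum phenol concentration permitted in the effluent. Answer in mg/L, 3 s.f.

1.75 mg/L

312 L/s = 0.312 m³/s.
2100 L/s = 2.1 m³/s.
18.8 µg/L = 0.0188 mg/L.
Travel time to the compliance point: t = 2.6e+04/0.99 = 2.626e+04 s = 0.304 d; decay factor exp(−0.80·0.304) = 0.7841.
So the concentration just after mixing may be at most 0.19/0.7841 = 0.2423 mg/L.
Mass balance: 0.2423·2.412 = 0.312·Cₑ + 2.1·0.0188.
Cₑ = (0.5844 − 0.03948) / 0.312 = 1.747 mg/L.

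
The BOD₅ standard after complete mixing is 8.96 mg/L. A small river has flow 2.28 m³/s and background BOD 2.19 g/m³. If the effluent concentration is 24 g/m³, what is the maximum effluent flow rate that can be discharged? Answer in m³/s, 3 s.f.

1.03 m³/s

Mass balance at complete mixing: C_std·(Q_w + Q_r) = Q_w·C_e + Q_r·C_b.
Rearranging, Q_w = Q_r·(C_std − C_b)/(C_e − C_std) = 2.28·(8.96 − 2.19) / (24 − 8.96) = 1.026 m³/s.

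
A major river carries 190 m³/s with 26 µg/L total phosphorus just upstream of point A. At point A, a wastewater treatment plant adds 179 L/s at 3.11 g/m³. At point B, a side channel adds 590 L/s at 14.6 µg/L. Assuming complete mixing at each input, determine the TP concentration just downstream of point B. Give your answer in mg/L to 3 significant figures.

26 µg/L = 0.026 mg/L.
179 L/s = 0.179 m³/s.
After input A: C = (190·0.026 + 0.179·3.11) / 190.2 = 0.0289 mg/L.
590 L/s = 0.59 m³/s.
14.6 µg/L = 0.0146 mg/L.
After input B: C = (190.2·0.0289 + 0.59·0.0146) / 190.8 = 0.02886 mg/L.

0.0289 mg/L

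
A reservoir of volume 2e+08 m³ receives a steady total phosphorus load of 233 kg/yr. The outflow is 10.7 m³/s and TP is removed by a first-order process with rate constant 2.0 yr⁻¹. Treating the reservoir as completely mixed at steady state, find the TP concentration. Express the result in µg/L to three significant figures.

Outflow Q = 10.7 m³/s × 3.156e+07 s/yr = 3.377e+08 m³/yr.
Steady-state CSTR mass balance: W = Q·C + k·V·C, so C = W/(Q + kV).
Q + kV = 3.377e+08 + 2.0·2e+08 = 7.377e+08 m³/yr.
C = 233/7.377e+08 = 3.159e-07 kg/m³ = 0.0003159 mg/L = 0.3159 µg/L.

0.316 µg/L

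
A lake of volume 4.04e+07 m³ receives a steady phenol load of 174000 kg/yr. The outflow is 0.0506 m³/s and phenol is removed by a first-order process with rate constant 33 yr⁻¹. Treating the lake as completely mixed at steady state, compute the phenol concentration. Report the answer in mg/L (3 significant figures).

0.130 mg/L

Outflow Q = 0.0506 m³/s × 3.156e+07 s/yr = 1.597e+06 m³/yr.
Steady-state CSTR mass balance: W = Q·C + k·V·C, so C = W/(Q + kV).
Q + kV = 1.597e+06 + 33·4.04e+07 = 1.335e+09 m³/yr.
C = 174000/1.335e+09 = 0.0001304 kg/m³ = 0.1304 mg/L.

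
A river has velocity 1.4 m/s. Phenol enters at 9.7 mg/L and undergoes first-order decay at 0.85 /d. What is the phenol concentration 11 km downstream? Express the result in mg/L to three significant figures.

Travel time t = 11 km / 1.4 m/s = 1.1e+04/1.4 = 7857 s = 0.09094 d.
First-order decay: C = 9.7·exp(−0.85·0.09094) = 9.7·0.9256 = 8.978 mg/L.

8.98 mg/L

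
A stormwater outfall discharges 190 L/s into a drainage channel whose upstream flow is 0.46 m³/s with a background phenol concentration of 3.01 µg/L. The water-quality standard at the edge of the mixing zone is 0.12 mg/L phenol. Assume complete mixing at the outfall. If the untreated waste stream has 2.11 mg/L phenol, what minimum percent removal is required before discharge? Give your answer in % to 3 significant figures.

190 L/s = 0.19 m³/s.
3.01 µg/L = 0.00301 mg/L.
Mass balance: 0.12·0.65 = 0.19·Cₑ + 0.46·0.00301.
Cₑ = (0.078 − 0.001385) / 0.19 = 0.4032 mg/L.
Required removal = 1 − 0.4032/2.11 = 80.89 %.

80.9 %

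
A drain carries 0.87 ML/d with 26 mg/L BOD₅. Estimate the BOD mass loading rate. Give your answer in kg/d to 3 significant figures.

0.87 ML/d = 0.01007 m³/s.
Mass flux = Q·C = 0.01007 m³/s × 26 g/m³ = 0.2618 g/s.
= 0.2618 g/s × 86.4 = 22.62 kg/d.

22.6 kg/d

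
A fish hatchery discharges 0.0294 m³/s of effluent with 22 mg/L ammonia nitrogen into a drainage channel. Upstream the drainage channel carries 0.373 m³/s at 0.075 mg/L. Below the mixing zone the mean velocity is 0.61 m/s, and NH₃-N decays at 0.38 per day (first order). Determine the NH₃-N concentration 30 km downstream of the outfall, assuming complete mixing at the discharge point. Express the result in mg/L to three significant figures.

After complete mixing, C₀ = (0.0294·22 + 0.373·0.075) / 0.4024 = 1.677 mg/L.
Travel time t = 3e+04 m / 0.61 m/s = 4.918e+04 s = 0.5692 d.
C = 1.677·exp(−0.38·0.5692) = 1.677·0.8055 = 1.351 mg/L.

1.35 mg/L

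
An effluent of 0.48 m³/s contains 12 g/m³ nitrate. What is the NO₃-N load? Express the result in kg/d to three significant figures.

498 kg/d

Mass flux = Q·C = 0.48 m³/s × 12 g/m³ = 5.76 g/s.
= 5.76 g/s × 86.4 = 497.7 kg/d.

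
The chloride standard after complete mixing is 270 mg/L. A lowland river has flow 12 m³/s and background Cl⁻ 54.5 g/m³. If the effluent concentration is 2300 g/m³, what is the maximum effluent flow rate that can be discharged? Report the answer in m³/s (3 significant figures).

1.27 m³/s

Mass balance at complete mixing: C_std·(Q_w + Q_r) = Q_w·C_e + Q_r·C_b.
Rearranging, Q_w = Q_r·(C_std − C_b)/(C_e − C_std) = 12·(270 − 54.5) / (2300 − 270) = 1.274 m³/s.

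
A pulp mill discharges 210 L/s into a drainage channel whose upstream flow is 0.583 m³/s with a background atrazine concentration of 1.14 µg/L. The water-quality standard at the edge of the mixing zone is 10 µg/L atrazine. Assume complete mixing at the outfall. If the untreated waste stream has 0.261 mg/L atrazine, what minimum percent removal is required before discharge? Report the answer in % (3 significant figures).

210 L/s = 0.21 m³/s.
1.14 µg/L = 0.00114 mg/L.
10 µg/L = 0.01 mg/L.
Mass balance: 0.01·0.793 = 0.21·Cₑ + 0.583·0.00114.
Cₑ = (0.00793 − 0.0006646) / 0.21 = 0.0346 mg/L.
Required removal = 1 − 0.0346/0.261 = 86.74 %.

86.7 %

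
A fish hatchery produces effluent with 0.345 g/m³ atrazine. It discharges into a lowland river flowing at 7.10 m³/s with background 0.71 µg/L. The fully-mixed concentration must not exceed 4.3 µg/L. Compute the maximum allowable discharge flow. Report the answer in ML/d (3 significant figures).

6.46 ML/d

0.71 µg/L = 0.00071 mg/L.
4.3 µg/L = 0.0043 mg/L.
Mass balance at complete mixing: C_std·(Q_w + Q_r) = Q_w·C_e + Q_r·C_b.
Rearranging, Q_w = Q_r·(C_std − C_b)/(C_e − C_std) = 7.10·(0.0043 − 0.00071) / (0.345 − 0.0043) = 0.07481 m³/s.
= 6.464 ML/d.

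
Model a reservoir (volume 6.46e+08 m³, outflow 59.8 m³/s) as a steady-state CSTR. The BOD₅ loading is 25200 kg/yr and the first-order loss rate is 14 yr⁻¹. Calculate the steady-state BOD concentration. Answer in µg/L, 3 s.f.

2.31 µg/L

Outflow Q = 59.8 m³/s × 3.156e+07 s/yr = 1.887e+09 m³/yr.
Steady-state CSTR mass balance: W = Q·C + k·V·C, so C = W/(Q + kV).
Q + kV = 1.887e+09 + 14·6.46e+08 = 1.093e+10 m³/yr.
C = 25200/1.093e+10 = 2.305e-06 kg/m³ = 0.002305 mg/L = 2.305 µg/L.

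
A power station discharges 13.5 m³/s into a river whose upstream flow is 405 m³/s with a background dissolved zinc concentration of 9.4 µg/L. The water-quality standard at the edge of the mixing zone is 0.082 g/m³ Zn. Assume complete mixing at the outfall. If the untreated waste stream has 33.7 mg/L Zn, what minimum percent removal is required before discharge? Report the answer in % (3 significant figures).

93.3 %

9.4 µg/L = 0.0094 mg/L.
Mass balance: 0.082·418.5 = 13.5·Cₑ + 405·0.0094.
Cₑ = (34.32 − 3.807) / 13.5 = 2.26 mg/L.
Required removal = 1 − 2.26/33.7 = 93.29 %.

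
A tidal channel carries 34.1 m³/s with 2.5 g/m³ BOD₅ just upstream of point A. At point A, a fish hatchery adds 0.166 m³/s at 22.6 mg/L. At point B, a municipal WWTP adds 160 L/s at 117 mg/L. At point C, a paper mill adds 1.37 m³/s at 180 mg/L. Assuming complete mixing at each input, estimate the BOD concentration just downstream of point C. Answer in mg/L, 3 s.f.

9.90 mg/L

After input A: C = (34.1·2.5 + 0.166·22.6) / 34.27 = 2.597 mg/L.
160 L/s = 0.16 m³/s.
After input B: C = (34.27·2.597 + 0.16·117) / 34.43 = 3.129 mg/L.
After input C: C = (34.43·3.129 + 1.37·180) / 35.8 = 9.898 mg/L.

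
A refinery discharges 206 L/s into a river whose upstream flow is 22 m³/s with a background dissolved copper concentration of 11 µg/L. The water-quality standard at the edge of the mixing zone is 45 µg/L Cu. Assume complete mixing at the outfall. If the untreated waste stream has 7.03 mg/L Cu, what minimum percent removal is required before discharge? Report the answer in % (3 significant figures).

206 L/s = 0.206 m³/s.
11 µg/L = 0.011 mg/L.
45 µg/L = 0.045 mg/L.
Mass balance: 0.045·22.21 = 0.206·Cₑ + 22·0.011.
Cₑ = (0.9993 − 0.242) / 0.206 = 3.676 mg/L.
Required removal = 1 − 3.676/7.03 = 47.71 %.

47.7 %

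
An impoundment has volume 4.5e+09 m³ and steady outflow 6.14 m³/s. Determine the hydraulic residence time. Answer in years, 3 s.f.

23.2 yr

Q = 6.14 m³/s × 3.156e+07 s/yr = 1.938e+08 m³/yr.
Hydraulic residence time τ = V/Q = 4.5e+09/1.938e+08 = 23.22 yr.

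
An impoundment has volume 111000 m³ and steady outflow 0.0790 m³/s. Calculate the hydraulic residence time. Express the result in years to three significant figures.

Q = 0.0790 m³/s × 3.156e+07 s/yr = 2.493e+06 m³/yr.
Hydraulic residence time τ = V/Q = 111000/2.493e+06 = 0.04452 yr.

0.0445 yr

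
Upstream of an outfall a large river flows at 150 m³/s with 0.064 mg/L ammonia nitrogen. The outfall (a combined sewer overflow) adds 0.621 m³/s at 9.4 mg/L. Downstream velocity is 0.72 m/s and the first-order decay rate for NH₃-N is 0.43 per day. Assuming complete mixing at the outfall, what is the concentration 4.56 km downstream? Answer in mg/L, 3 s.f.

After complete mixing, C₀ = (0.621·9.4 + 150·0.064) / 150.6 = 0.1025 mg/L.
Travel time t = 4560 m / 0.72 m/s = 6333 s = 0.0733 d.
C = 0.1025·exp(−0.43·0.0733) = 0.1025·0.969 = 0.09931 mg/L.

0.0993 mg/L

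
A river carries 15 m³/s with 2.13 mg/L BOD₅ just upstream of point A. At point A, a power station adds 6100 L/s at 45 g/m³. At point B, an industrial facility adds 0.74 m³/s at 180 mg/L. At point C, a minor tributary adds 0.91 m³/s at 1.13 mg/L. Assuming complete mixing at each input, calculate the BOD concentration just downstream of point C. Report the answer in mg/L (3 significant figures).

6100 L/s = 6.1 m³/s.
After input A: C = (15·2.13 + 6.1·45) / 21.1 = 14.52 mg/L.
After input B: C = (21.1·14.52 + 0.74·180) / 21.84 = 20.13 mg/L.
After input C: C = (21.84·20.13 + 0.91·1.13) / 22.75 = 19.37 mg/L.

19.4 mg/L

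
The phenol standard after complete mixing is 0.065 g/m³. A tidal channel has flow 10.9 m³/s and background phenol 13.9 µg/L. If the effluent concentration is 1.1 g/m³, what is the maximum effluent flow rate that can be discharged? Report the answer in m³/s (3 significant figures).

0.538 m³/s

13.9 µg/L = 0.0139 mg/L.
Mass balance at complete mixing: C_std·(Q_w + Q_r) = Q_w·C_e + Q_r·C_b.
Rearranging, Q_w = Q_r·(C_std − C_b)/(C_e − C_std) = 10.9·(0.065 − 0.0139) / (1.1 − 0.065) = 0.5382 m³/s.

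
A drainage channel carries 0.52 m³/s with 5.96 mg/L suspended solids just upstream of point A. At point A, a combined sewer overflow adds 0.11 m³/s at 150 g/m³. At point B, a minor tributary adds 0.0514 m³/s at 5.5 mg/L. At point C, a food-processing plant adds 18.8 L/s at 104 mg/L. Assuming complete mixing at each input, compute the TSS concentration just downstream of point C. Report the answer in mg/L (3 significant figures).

31.2 mg/L

After input A: C = (0.52·5.96 + 0.11·150) / 0.63 = 31.11 mg/L.
After input B: C = (0.63·31.11 + 0.0514·5.5) / 0.6814 = 29.18 mg/L.
18.8 L/s = 0.0188 m³/s.
After input C: C = (0.6814·29.18 + 0.0188·104) / 0.7002 = 31.19 mg/L.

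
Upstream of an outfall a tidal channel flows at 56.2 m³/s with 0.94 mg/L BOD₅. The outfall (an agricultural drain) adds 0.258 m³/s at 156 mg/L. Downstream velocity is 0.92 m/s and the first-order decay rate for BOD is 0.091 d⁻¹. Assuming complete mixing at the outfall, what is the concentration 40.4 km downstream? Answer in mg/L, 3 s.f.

1.57 mg/L

After complete mixing, C₀ = (0.258·156 + 56.2·0.94) / 56.46 = 1.649 mg/L.
Travel time t = 4.04e+04 m / 0.92 m/s = 4.391e+04 s = 0.5083 d.
C = 1.649·exp(−0.091·0.5083) = 1.649·0.9548 = 1.574 mg/L.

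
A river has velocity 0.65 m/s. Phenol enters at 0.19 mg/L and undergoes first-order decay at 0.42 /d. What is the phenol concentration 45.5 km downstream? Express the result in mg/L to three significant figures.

Travel time t = 45.5 km / 0.65 m/s = 4.55e+04/0.65 = 7e+04 s = 0.8102 d.
First-order decay: C = 0.19·exp(−0.42·0.8102) = 0.19·0.7116 = 0.1352 mg/L.

0.135 mg/L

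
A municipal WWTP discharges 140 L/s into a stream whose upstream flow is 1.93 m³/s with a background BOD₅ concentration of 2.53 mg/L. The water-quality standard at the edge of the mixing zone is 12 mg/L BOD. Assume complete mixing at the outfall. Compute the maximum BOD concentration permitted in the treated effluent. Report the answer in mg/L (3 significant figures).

143 mg/L

140 L/s = 0.14 m³/s.
Mass balance: 12·2.07 = 0.14·Cₑ + 1.93·2.53.
Cₑ = (24.84 − 4.883) / 0.14 = 142.6 mg/L.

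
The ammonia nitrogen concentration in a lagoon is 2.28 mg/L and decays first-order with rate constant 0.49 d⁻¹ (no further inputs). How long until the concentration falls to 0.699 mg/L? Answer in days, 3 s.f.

t = ln(C₀/C)/k = ln(2.28/0.699)/0.49 = 1.182/0.49 = 2.413 d.

2.41 d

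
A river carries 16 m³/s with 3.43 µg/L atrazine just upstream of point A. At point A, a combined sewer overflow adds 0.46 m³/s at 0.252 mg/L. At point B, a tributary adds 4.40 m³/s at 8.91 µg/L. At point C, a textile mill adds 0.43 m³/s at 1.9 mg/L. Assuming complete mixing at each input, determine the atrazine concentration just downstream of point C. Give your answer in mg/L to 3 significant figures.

3.43 µg/L = 0.00343 mg/L.
After input A: C = (16·0.00343 + 0.46·0.252) / 16.46 = 0.01038 mg/L.
8.91 µg/L = 0.00891 mg/L.
After input B: C = (16.46·0.01038 + 4.4·0.00891) / 20.86 = 0.01007 mg/L.
After input C: C = (20.86·0.01007 + 0.43·1.9) / 21.29 = 0.04824 mg/L.

0.0482 mg/L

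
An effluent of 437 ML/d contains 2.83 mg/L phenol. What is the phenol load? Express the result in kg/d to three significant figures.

437 ML/d = 5.058 m³/s.
Mass flux = Q·C = 5.058 m³/s × 2.83 g/m³ = 14.31 g/s.
= 14.31 g/s × 86.4 = 1237 kg/d.

1240 kg/d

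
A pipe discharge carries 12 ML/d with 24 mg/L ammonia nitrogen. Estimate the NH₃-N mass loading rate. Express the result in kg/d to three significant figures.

12 ML/d = 0.1389 m³/s.
Mass flux = Q·C = 0.1389 m³/s × 24 g/m³ = 3.333 g/s.
= 3.333 g/s × 86.4 = 288 kg/d.

288 kg/d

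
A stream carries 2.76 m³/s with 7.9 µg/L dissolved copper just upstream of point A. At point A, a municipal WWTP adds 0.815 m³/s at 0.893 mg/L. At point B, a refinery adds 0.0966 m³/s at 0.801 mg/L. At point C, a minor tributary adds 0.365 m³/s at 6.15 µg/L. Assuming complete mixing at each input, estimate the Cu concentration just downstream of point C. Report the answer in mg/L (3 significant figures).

0.205 mg/L

7.9 µg/L = 0.0079 mg/L.
After input A: C = (2.76·0.0079 + 0.815·0.893) / 3.575 = 0.2097 mg/L.
After input B: C = (3.575·0.2097 + 0.0966·0.801) / 3.672 = 0.2252 mg/L.
6.15 µg/L = 0.00615 mg/L.
After input C: C = (3.672·0.2252 + 0.365·0.00615) / 4.037 = 0.2054 mg/L.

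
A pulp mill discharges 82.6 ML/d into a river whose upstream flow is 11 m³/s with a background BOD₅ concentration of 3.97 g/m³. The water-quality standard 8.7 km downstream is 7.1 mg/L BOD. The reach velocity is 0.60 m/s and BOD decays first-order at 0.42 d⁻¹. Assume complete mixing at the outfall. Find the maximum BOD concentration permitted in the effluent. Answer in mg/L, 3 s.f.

82.6 ML/d = 0.956 m³/s.
Travel time to the compliance point: t = 8700/0.60 = 1.45e+04 s = 0.1678 d; decay factor exp(−0.42·0.1678) = 0.9319.
So the concentration just after mixing may be at most 7.1/0.9319 = 7.619 mg/L.
Mass balance: 7.619·11.96 = 0.956·Cₑ + 11·3.97.
Cₑ = (91.09 − 43.67) / 0.956 = 49.6 mg/L.

49.6 mg/L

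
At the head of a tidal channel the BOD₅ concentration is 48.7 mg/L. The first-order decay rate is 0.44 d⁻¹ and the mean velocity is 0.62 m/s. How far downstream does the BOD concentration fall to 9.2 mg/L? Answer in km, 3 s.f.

From C = C₀·e^(−kt), t = ln(C₀/C)/k = ln(48.7/9.2)/0.44 = 1.666/0.44 = 3.787 d.
Distance = v·t = 0.62 m/s × 3.272e+05 s = 2.029e+05 m = 202.9 km.

203 km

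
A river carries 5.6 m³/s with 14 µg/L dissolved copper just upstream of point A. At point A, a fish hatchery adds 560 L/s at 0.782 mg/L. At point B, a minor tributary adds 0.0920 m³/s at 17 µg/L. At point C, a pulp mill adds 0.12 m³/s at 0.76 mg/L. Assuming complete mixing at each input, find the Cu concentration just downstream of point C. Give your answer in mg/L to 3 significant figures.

0.0956 mg/L

14 µg/L = 0.014 mg/L.
560 L/s = 0.56 m³/s.
After input A: C = (5.6·0.014 + 0.56·0.782) / 6.16 = 0.08382 mg/L.
17 µg/L = 0.017 mg/L.
After input B: C = (6.16·0.08382 + 0.092·0.017) / 6.252 = 0.08283 mg/L.
After input C: C = (6.252·0.08283 + 0.12·0.76) / 6.372 = 0.09559 mg/L.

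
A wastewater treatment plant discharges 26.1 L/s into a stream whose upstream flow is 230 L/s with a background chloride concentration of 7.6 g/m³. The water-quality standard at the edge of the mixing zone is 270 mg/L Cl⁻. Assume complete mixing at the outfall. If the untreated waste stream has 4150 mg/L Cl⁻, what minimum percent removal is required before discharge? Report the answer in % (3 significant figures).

37.8 %

26.1 L/s = 0.0261 m³/s.
230 L/s = 0.23 m³/s.
Mass balance: 270·0.2561 = 0.0261·Cₑ + 0.23·7.6.
Cₑ = (69.15 − 1.748) / 0.0261 = 2582 mg/L.
Required removal = 1 − 2582/4150 = 37.78 %.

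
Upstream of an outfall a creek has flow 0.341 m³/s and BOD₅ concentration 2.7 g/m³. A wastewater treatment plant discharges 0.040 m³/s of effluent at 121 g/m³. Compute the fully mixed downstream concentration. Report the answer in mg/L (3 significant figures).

15.1 mg/L

Flow-weighted mixing gives C = (0.04·121 + 0.341·2.7) / (0.04 + 0.341) = 5.761/0.381 = 15.12 mg/L.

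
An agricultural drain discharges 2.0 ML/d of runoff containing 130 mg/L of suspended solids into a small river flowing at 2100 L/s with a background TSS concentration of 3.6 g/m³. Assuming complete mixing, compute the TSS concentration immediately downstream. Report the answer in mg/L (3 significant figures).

2.0 ML/d = 0.02315 m³/s.
2100 L/s = 2.1 m³/s.
Flow-weighted mixing gives C = (0.02315·130 + 2.1·3.6) / (0.02315 + 2.1) = 10.57/2.123 = 4.978 mg/L.

4.98 mg/L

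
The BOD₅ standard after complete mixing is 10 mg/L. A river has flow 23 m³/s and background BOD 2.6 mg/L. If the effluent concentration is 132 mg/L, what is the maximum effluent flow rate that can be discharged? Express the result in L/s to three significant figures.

1400 L/s

Mass balance at complete mixing: C_std·(Q_w + Q_r) = Q_w·C_e + Q_r·C_b.
Rearranging, Q_w = Q_r·(C_std − C_b)/(C_e − C_std) = 23·(10 − 2.6) / (132 − 10) = 1.395 m³/s.
= 1395 L/s.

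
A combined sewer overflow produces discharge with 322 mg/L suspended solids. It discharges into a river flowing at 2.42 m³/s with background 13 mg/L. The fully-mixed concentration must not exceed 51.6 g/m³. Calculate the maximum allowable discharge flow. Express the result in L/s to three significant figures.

345 L/s

Mass balance at complete mixing: C_std·(Q_w + Q_r) = Q_w·C_e + Q_r·C_b.
Rearranging, Q_w = Q_r·(C_std − C_b)/(C_e − C_std) = 2.42·(51.6 − 13) / (322 − 51.6) = 0.3455 m³/s.
= 345.5 L/s.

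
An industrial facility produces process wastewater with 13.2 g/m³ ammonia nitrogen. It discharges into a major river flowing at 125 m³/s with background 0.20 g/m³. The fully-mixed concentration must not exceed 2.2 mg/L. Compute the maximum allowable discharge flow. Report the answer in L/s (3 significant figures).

22700 L/s

Mass balance at complete mixing: C_std·(Q_w + Q_r) = Q_w·C_e + Q_r·C_b.
Rearranging, Q_w = Q_r·(C_std − C_b)/(C_e − C_std) = 125·(2.2 − 0.2) / (13.2 − 2.2) = 22.73 m³/s.
= 2.273e+04 L/s.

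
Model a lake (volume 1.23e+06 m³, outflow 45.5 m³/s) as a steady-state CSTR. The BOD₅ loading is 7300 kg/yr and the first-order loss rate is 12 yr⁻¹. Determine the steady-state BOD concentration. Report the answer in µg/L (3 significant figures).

5.03 µg/L

Outflow Q = 45.5 m³/s × 3.156e+07 s/yr = 1.436e+09 m³/yr.
Steady-state CSTR mass balance: W = Q·C + k·V·C, so C = W/(Q + kV).
Q + kV = 1.436e+09 + 12·1.23e+06 = 1.451e+09 m³/yr.
C = 7300/1.451e+09 = 5.032e-06 kg/m³ = 0.005032 mg/L = 5.032 µg/L.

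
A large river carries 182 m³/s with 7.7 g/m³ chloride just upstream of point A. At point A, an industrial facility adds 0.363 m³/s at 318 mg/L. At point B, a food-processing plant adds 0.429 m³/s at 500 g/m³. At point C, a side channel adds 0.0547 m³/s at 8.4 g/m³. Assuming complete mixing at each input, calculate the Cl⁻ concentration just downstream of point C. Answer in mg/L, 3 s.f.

9.47 mg/L

After input A: C = (182·7.7 + 0.363·318) / 182.4 = 8.318 mg/L.
After input B: C = (182.4·8.318 + 0.429·500) / 182.8 = 9.472 mg/L.
After input C: C = (182.8·9.472 + 0.0547·8.4) / 182.8 = 9.471 mg/L.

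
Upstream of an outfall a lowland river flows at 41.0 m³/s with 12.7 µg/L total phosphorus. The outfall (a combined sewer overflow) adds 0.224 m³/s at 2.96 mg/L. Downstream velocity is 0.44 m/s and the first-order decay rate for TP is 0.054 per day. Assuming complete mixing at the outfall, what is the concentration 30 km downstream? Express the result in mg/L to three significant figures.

0.0275 mg/L

12.7 µg/L = 0.0127 mg/L.
After complete mixing, C₀ = (0.224·2.96 + 41·0.0127) / 41.22 = 0.02871 mg/L.
Travel time t = 3e+04 m / 0.44 m/s = 6.818e+04 s = 0.7891 d.
C = 0.02871·exp(−0.054·0.7891) = 0.02871·0.9583 = 0.02752 mg/L.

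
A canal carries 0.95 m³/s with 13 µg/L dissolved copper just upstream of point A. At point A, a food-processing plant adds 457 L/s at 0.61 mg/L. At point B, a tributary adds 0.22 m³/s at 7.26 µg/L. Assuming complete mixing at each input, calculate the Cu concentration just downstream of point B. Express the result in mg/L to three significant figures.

13 µg/L = 0.013 mg/L.
457 L/s = 0.457 m³/s.
After input A: C = (0.95·0.013 + 0.457·0.61) / 1.407 = 0.2069 mg/L.
7.26 µg/L = 0.00726 mg/L.
After input B: C = (1.407·0.2069 + 0.22·0.00726) / 1.627 = 0.1799 mg/L.

0.180 mg/L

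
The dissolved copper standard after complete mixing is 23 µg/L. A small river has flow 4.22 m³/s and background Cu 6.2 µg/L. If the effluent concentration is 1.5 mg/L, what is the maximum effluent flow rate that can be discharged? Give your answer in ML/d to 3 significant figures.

6.2 µg/L = 0.0062 mg/L.
23 µg/L = 0.023 mg/L.
Mass balance at complete mixing: C_std·(Q_w + Q_r) = Q_w·C_e + Q_r·C_b.
Rearranging, Q_w = Q_r·(C_std − C_b)/(C_e − C_std) = 4.22·(0.023 − 0.0062) / (1.5 − 0.023) = 0.048 m³/s.
= 4.147 ML/d.

4.15 ML/d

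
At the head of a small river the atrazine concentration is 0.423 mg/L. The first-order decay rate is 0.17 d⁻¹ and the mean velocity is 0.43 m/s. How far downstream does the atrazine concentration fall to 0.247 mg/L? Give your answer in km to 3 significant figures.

From C = C₀·e^(−kt), t = ln(C₀/C)/k = ln(0.423/0.247)/0.17 = 0.538/0.17 = 3.165 d.
Distance = v·t = 0.43 m/s × 2.734e+05 s = 1.176e+05 m = 117.6 km.

118 km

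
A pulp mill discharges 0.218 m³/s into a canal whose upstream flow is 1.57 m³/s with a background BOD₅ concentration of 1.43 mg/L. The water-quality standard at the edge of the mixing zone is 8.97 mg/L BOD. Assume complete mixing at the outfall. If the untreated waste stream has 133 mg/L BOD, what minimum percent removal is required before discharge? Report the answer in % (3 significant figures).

Mass balance: 8.97·1.788 = 0.218·Cₑ + 1.57·1.43.
Cₑ = (16.04 − 2.245) / 0.218 = 63.27 mg/L.
Required removal = 1 − 63.27/133 = 52.43 %.

52.4 %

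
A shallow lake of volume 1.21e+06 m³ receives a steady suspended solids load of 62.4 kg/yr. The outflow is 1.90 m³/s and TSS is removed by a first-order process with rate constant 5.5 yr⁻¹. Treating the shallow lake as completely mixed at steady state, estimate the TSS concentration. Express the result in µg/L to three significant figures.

0.937 µg/L

Outflow Q = 1.90 m³/s × 3.156e+07 s/yr = 5.996e+07 m³/yr.
Steady-state CSTR mass balance: W = Q·C + k·V·C, so C = W/(Q + kV).
Q + kV = 5.996e+07 + 5.5·1.21e+06 = 6.661e+07 m³/yr.
C = 62.4/6.661e+07 = 9.367e-07 kg/m³ = 0.0009367 mg/L = 0.9367 µg/L.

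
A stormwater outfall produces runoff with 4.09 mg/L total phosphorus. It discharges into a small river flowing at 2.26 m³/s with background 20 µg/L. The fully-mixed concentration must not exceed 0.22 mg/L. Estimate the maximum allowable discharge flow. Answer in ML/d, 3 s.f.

20 µg/L = 0.02 mg/L.
Mass balance at complete mixing: C_std·(Q_w + Q_r) = Q_w·C_e + Q_r·C_b.
Rearranging, Q_w = Q_r·(C_std − C_b)/(C_e − C_std) = 2.26·(0.22 − 0.02) / (4.09 − 0.22) = 0.1168 m³/s.
= 10.09 ML/d.

10.1 ML/d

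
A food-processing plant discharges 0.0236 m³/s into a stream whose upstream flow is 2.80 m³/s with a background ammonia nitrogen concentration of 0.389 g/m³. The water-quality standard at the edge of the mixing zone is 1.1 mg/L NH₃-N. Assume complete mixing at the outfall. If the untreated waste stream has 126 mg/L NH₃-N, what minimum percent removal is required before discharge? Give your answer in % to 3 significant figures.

32.2 %

Mass balance: 1.1·2.824 = 0.0236·Cₑ + 2.8·0.389.
Cₑ = (3.106 − 1.089) / 0.0236 = 85.46 mg/L.
Required removal = 1 − 85.46/126 = 32.18 %.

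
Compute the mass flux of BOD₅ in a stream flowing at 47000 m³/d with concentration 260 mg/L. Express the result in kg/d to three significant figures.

47000 m³/d = 0.544 m³/s.
Mass flux = Q·C = 0.544 m³/s × 260 g/m³ = 141.4 g/s.
= 141.4 g/s × 86.4 = 1.222e+04 kg/d.

12200 kg/d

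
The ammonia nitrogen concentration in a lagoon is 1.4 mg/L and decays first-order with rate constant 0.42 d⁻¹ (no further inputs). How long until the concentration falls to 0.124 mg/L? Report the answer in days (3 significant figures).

5.77 d

t = ln(C₀/C)/k = ln(1.4/0.124)/0.42 = 2.424/0.42 = 5.771 d.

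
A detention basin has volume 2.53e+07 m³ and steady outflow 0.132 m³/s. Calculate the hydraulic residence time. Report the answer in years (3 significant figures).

6.07 yr

Q = 0.132 m³/s × 3.156e+07 s/yr = 4.166e+06 m³/yr.
Hydraulic residence time τ = V/Q = 2.53e+07/4.166e+06 = 6.074 yr.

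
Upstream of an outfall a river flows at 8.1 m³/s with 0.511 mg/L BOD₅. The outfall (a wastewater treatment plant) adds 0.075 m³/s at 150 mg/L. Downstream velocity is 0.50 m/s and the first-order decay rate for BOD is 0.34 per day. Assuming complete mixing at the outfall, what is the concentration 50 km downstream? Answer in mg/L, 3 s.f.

1.27 mg/L

After complete mixing, C₀ = (0.075·150 + 8.1·0.511) / 8.175 = 1.882 mg/L.
Travel time t = 5e+04 m / 0.50 m/s = 1e+05 s = 1.157 d.
C = 1.882·exp(−0.34·1.157) = 1.882·0.6747 = 1.27 mg/L.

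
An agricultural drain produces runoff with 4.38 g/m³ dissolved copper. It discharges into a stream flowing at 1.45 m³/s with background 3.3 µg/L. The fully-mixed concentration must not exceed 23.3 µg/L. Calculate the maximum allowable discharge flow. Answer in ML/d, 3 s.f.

3.3 µg/L = 0.0033 mg/L.
23.3 µg/L = 0.0233 mg/L.
Mass balance at complete mixing: C_std·(Q_w + Q_r) = Q_w·C_e + Q_r·C_b.
Rearranging, Q_w = Q_r·(C_std − C_b)/(C_e − C_std) = 1.45·(0.0233 − 0.0033) / (4.38 − 0.0233) = 0.006656 m³/s.
= 0.5751 ML/d.

0.575 ML/d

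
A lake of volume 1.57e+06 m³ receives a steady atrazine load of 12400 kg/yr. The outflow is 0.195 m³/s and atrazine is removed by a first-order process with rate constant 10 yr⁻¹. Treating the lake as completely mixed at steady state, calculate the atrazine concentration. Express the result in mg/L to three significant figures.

0.567 mg/L

Outflow Q = 0.195 m³/s × 3.156e+07 s/yr = 6.154e+06 m³/yr.
Steady-state CSTR mass balance: W = Q·C + k·V·C, so C = W/(Q + kV).
Q + kV = 6.154e+06 + 10·1.57e+06 = 2.185e+07 m³/yr.
C = 12400/2.185e+07 = 0.0005674 kg/m³ = 0.5674 mg/L.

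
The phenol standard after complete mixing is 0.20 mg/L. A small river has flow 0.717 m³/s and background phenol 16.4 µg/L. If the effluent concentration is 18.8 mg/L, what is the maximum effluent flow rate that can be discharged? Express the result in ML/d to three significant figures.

0.611 ML/d

16.4 µg/L = 0.0164 mg/L.
Mass balance at complete mixing: C_std·(Q_w + Q_r) = Q_w·C_e + Q_r·C_b.
Rearranging, Q_w = Q_r·(C_std − C_b)/(C_e − C_std) = 0.717·(0.2 − 0.0164) / (18.8 − 0.2) = 0.007077 m³/s.
= 0.6115 ML/d.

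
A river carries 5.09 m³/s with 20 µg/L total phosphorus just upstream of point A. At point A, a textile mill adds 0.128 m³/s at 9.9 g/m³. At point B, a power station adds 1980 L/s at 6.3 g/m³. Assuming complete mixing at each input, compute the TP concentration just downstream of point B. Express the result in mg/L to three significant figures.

20 µg/L = 0.02 mg/L.
After input A: C = (5.09·0.02 + 0.128·9.9) / 5.218 = 0.2624 mg/L.
1980 L/s = 1.98 m³/s.
After input B: C = (5.218·0.2624 + 1.98·6.3) / 7.198 = 1.923 mg/L.

1.92 mg/L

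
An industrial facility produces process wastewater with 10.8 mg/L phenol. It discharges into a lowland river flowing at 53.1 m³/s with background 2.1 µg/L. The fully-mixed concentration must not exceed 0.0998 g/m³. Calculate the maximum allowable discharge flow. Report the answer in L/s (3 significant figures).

2.1 µg/L = 0.0021 mg/L.
Mass balance at complete mixing: C_std·(Q_w + Q_r) = Q_w·C_e + Q_r·C_b.
Rearranging, Q_w = Q_r·(C_std − C_b)/(C_e − C_std) = 53.1·(0.0998 − 0.0021) / (10.8 − 0.0998) = 0.4848 m³/s.
= 484.8 L/s.

485 L/s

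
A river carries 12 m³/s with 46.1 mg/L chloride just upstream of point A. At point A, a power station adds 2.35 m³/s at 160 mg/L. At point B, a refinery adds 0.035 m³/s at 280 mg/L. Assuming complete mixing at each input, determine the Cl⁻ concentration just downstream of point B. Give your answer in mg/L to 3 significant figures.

After input A: C = (12·46.1 + 2.35·160) / 14.35 = 64.75 mg/L.
After input B: C = (14.35·64.75 + 0.035·280) / 14.38 = 65.28 mg/L.

65.3 mg/L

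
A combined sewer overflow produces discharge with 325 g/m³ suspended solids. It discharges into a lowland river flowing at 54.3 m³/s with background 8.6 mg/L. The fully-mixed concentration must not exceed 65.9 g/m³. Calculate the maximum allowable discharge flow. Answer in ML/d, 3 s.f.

1040 ML/d

Mass balance at complete mixing: C_std·(Q_w + Q_r) = Q_w·C_e + Q_r·C_b.
Rearranging, Q_w = Q_r·(C_std − C_b)/(C_e − C_std) = 54.3·(65.9 − 8.6) / (325 − 65.9) = 12.01 m³/s.
= 1038 ML/d.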